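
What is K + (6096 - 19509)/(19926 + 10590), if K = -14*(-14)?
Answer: 1989241/10172 ≈ 195.56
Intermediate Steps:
K = 196
K + (6096 - 19509)/(19926 + 10590) = 196 + (6096 - 19509)/(19926 + 10590) = 196 - 13413/30516 = 196 - 13413*1/30516 = 196 - 4471/10172 = 1989241/10172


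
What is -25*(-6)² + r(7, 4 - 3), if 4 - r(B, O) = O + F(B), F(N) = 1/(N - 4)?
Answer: -2692/3 ≈ -897.33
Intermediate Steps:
F(N) = 1/(-4 + N)
r(B, O) = 4 - O - 1/(-4 + B) (r(B, O) = 4 - (O + 1/(-4 + B)) = 4 + (-O - 1/(-4 + B)) = 4 - O - 1/(-4 + B))
-25*(-6)² + r(7, 4 - 3) = -25*(-6)² + (-1 + (-4 + 7)*(4 - (4 - 3)))/(-4 + 7) = -25*36 + (-1 + 3*(4 - 1*1))/3 = -900 + (-1 + 3*(4 - 1))/3 = -900 + (-1 + 3*3)/3 = -900 + (-1 + 9)/3 = -900 + (⅓)*8 = -900 + 8/3 = -2692/3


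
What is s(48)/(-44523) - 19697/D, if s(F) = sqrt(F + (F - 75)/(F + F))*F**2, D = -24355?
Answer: 19697/24355 - 32*sqrt(3054)/4947 ≈ 0.45127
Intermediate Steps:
s(F) = F**2*sqrt(F + (-75 + F)/(2*F)) (s(F) = sqrt(F + (-75 + F)/((2*F)))*F**2 = sqrt(F + (-75 + F)*(1/(2*F)))*F**2 = sqrt(F + (-75 + F)/(2*F))*F**2 = F**2*sqrt(F + (-75 + F)/(2*F)))
s(48)/(-44523) - 19697/D = ((1/2)*48**2*sqrt(2 - 150/48 + 4*48))/(-44523) - 19697/(-24355) = ((1/2)*2304*sqrt(2 - 150*1/48 + 192))*(-1/44523) - 19697*(-1/24355) = ((1/2)*2304*sqrt(2 - 25/8 + 192))*(-1/44523) + 19697/24355 = ((1/2)*2304*sqrt(1527/8))*(-1/44523) + 19697/24355 = ((1/2)*2304*(sqrt(3054)/4))*(-1/44523) + 19697/24355 = (288*sqrt(3054))*(-1/44523) + 19697/24355 = -32*sqrt(3054)/4947 + 19697/24355 = 19697/24355 - 32*sqrt(3054)/4947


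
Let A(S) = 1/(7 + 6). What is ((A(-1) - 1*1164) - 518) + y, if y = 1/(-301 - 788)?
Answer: -23810998/14157 ≈ -1681.9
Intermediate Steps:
A(S) = 1/13
y = -1/1089 (y = 1/(-1089) = -1/1089 ≈ -0.00091827)
((A(-1) - 1*1164) - 518) + y = ((1/13 - 1*1164) - 518) - 1/1089 = ((1/13 - 1164) - 518) - 1/1089 = (-15131/13 - 518) - 1/1089 = -21865/13 - 1/1089 = -23810998/14157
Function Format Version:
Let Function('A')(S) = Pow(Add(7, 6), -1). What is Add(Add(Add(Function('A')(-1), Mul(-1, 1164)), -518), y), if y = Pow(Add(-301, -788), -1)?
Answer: Rational(-23810998, 14157) ≈ -1681.9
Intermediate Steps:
Function('A')(S) = Rational(1, 13) (Function('A')(S) = Pow(13, -1) = Rational(1, 13))
y = Rational(-1, 1089) (y = Pow(-1089, -1) = Rational(-1, 1089) ≈ -0.00091827)
Add(Add(Add(Function('A')(-1), Mul(-1, 1164)), -518), y) = Add(Add(Add(Rational(1, 13), Mul(-1, 1164)), -518), Rational(-1, 1089)) = Add(Add(Add(Rational(1, 13), -1164), -518), Rational(-1, 1089)) = Add(Add(Rational(-15131, 13), -518), Rational(-1, 1089)) = Add(Rational(-21865, 13), Rational(-1, 1089)) = Rational(-23810998, 14157)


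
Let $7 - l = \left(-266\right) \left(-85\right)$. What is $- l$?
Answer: $22603$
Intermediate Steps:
$l = -22603$ ($l = 7 - \left(-266\right) \left(-85\right) = 7 - 22610 = -22603$)
$- l = \left(-1\right) \left(-22603\right) = 22603$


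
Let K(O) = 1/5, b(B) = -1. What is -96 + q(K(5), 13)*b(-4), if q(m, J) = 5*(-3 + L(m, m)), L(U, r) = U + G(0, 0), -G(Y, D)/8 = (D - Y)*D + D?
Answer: -82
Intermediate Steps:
K(O) = ⅕
G(Y, D) = -8*D - 8*D*(D - Y) (G(Y, D) = -8*((D - Y)*D + D) = -8*(D*(D - Y) + D) = -8*(D + D*(D - Y)) = -8*D - 8*D*(D - Y))
L(U, r) = U (L(U, r) = U + 8*0*(-1 + 0 - 1*0) = U + 8*0*(-1 + 0 + 0) = U + 8*0*(-1) = U + 0 = U)
q(m, J) = -15 + 5*m (q(m, J) = 5*(-3 + m) = -15 + 5*m)
-96 + q(K(5), 13)*b(-4) = -96 + (-15 + 5*(⅕))*(-1) = -96 + (-15 + 1)*(-1) = -96 - 14*(-1) = -96 + 14 = -82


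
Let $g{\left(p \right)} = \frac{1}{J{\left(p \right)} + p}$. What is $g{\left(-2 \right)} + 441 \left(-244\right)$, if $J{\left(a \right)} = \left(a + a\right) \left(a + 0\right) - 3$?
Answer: $- \frac{322811}{3} \approx -1.076 \cdot 10^{5}$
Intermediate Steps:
$J{\left(a \right)} = -3 + 2 a^{2}$ ($J{\left(a \right)} = 2 a a - 3 = 2 a^{2} - 3 = -3 + 2 a^{2}$)
$g{\left(p \right)} = \frac{1}{-3 + p + 2 p^{2}}$ ($g{\left(p \right)} = \frac{1}{\left(-3 + 2 p^{2}\right) + p} = \frac{1}{-3 + p + 2 p^{2}}$)
$g{\left(-2 \right)} + 441 \left(-244\right) = \frac{1}{-3 - 2 + 2 \left(-2\right)^{2}} + 441 \left(-244\right) = \frac{1}{-3 - 2 + 2 \cdot 4} - 107604 = \frac{1}{-3 - 2 + 8} - 107604 = \frac{1}{3} - 107604 = - \frac{322811}{3}$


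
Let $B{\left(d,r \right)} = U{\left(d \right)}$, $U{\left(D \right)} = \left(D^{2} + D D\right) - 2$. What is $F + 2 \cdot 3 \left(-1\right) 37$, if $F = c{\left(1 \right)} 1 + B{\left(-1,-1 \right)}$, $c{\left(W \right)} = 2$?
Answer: $-220$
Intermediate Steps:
$U{\left(D \right)} = -2 + 2 D^{2}$ ($U{\left(D \right)} = \left(D^{2} + D^{2}\right) - 2 = 2 D^{2} - 2 = -2 + 2 D^{2}$)
$B{\left(d,r \right)} = -2 + 2 d^{2}$
$F = 2$ ($F = 2 \cdot 1 - \left(2 - 2 \left(-1\right)^{2}\right) = 2 + \left(-2 + 2 \cdot 1\right) = 2 + \left(-2 + 2\right) = 2 + 0 = 2$)
$F + 2 \cdot 3 \left(-1\right) 37 = 2 + 2 \cdot 3 \left(-1\right) 37 = 2 + 6 \left(-1\right) 37 = 2 - 222 = -220$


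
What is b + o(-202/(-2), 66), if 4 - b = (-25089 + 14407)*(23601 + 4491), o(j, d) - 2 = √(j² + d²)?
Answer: 300078750 + √14557 ≈ 3.0008e+8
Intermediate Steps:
o(j, d) = 2 + √(d² + j²) (o(j, d) = 2 + √(j² + d²) = 2 + √(d² + j²))
b = 300078748 (b = 4 - (-25089 + 14407)*(23601 + 4491) = 4 - (-10682)*28092 = 4 - 1*(-300078744) = 4 + 300078744 = 300078748)
b + o(-202/(-2), 66) = 300078748 + (2 + √(66² + (-202/(-2))²)) = 300078748 + (2 + √(4356 + (-202*(-½))²)) = 300078748 + (2 + √(4356 + 101²)) = 300078748 + (2 + √(4356 + 10201)) = 300078748 + (2 + √14557) = 300078750 + √14557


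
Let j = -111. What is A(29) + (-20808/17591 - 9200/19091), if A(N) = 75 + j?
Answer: -12648954844/335829781 ≈ -37.665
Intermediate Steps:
A(N) = -36 (A(N) = 75 - 111 = -36)
A(29) + (-20808/17591 - 9200/19091) = -36 + (-20808/17591 - 9200/19091) = -36 - 559082728/335829781 = -12648954844/335829781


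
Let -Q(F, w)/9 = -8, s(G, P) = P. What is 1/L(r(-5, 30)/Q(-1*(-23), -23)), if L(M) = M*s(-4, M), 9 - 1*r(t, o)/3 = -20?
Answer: 576/841 ≈ 0.68490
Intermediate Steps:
r(t, o) = 87 (r(t, o) = 27 - 3*(-20) = 27 + 60 = 87)
Q(F, w) = 72 (Q(F, w) = -9*(-8) = 72)
L(M) = M**2 (L(M) = M*M = M**2)
1/L(r(-5, 30)/Q(-1*(-23), -23)) = 1/((87/72)**2) = 1/((87*(1/72))**2) = 1/((29/24)**2) = 1/(841/576) = 576/841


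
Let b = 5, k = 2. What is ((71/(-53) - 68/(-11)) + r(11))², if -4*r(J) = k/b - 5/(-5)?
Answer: 2743559641/135955600 ≈ 20.180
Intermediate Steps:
r(J) = -7/20 (r(J) = -(2/5 - 5/(-5))/4 = -(2*(⅕) - 5*(-⅕))/4 = -(⅖ + 1)/4 = -¼*7/5 = -7/20)
((71/(-53) - 68/(-11)) + r(11))² = ((71/(-53) - 68/(-11)) - 7/20)² = ((71*(-1/53) - 68*(-1/11)) - 7/20)² = ((-71/53 + 68/11) - 7/20)² = (2823/583 - 7/20)² = (52379/11660)² = 2743559641/135955600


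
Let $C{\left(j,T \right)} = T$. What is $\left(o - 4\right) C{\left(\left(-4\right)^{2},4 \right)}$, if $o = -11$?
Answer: $-60$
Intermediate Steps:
$\left(o - 4\right) C{\left(\left(-4\right)^{2},4 \right)} = \left(-11 - 4\right) 4 = \left(-15\right) 4 = -60$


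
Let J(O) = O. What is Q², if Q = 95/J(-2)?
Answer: 9025/4 ≈ 2256.3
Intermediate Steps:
Q = -95/2 (Q = 95/(-2) = 95*(-½) = -95/2 ≈ -47.500)
Q² = (-95/2)² = 9025/4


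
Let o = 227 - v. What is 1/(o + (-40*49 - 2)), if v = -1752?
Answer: 1/17 ≈ 0.058824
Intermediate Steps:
o = 1979 (o = 227 - 1*(-1752) = 227 + 1752 = 1979)
1/(o + (-40*49 - 2)) = 1/(1979 + (-40*49 - 2)) = 1/(1979 + (-1960 - 2)) = 1/(1979 - 1962) = 1/17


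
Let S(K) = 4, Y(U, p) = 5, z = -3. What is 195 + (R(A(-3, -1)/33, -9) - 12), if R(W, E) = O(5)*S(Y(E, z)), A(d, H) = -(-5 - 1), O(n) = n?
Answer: 203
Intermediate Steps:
A(d, H) = 6 (A(d, H) = -1*(-6) = 6)
R(W, E) = 20 (R(W, E) = 5*4 = 20)
195 + (R(A(-3, -1)/33, -9) - 12) = 195 + (20 - 12) = 195 + 8 = 203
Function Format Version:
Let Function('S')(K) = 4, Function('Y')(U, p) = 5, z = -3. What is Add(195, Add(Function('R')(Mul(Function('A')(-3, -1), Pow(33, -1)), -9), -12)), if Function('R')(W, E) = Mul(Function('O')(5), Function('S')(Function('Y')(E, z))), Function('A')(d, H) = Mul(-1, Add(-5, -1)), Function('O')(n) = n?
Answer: 203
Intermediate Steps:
Function('A')(d, H) = 6 (Function('A')(d, H) = Mul(-1, -6) = 6)
Function('R')(W, E) = 20 (Function('R')(W, E) = Mul(5, 4) = 20)
Add(195, Add(Function('R')(Mul(Function('A')(-3, -1), Pow(33, -1)), -9), -12)) = Add(195, Add(20, -12)) = Add(195, 8) = 203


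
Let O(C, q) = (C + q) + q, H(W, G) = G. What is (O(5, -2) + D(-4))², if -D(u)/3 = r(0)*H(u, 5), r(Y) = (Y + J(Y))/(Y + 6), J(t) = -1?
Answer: 49/4 ≈ 12.250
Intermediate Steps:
r(Y) = (-1 + Y)/(6 + Y) (r(Y) = (Y - 1)/(Y + 6) = (-1 + Y)/(6 + Y))
D(u) = 5/2 (D(u) = -3*(-1 + 0)/(6 + 0)*5 = -3*-1/6*5 = -3*(⅙)*(-1)*5 = -(-1)*5/2 = -3*(-⅚) = 5/2)
O(C, q) = C + 2*q
(O(5, -2) + D(-4))² = ((5 + 2*(-2)) + 5/2)² = ((5 - 4) + 5/2)² = (1 + 5/2)² = (7/2)² = 49/4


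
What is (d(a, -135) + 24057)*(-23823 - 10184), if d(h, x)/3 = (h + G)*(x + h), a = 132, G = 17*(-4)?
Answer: -798518367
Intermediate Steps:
G = -68
d(h, x) = 3*(-68 + h)*(h + x) (d(h, x) = 3*((h - 68)*(x + h)) = 3*((-68 + h)*(h + x)) = 3*(-68 + h)*(h + x))
(d(a, -135) + 24057)*(-23823 - 10184) = ((-204*132 - 204*(-135) + 3*132² + 3*132*(-135)) + 24057)*(-23823 - 10184) = ((-26928 + 27540 + 3*17424 - 53460) + 24057)*(-34007) = ((-26928 + 27540 + 52272 - 53460) + 24057)*(-34007) = (-576 + 24057)*(-34007) = 23481*(-34007) = -798518367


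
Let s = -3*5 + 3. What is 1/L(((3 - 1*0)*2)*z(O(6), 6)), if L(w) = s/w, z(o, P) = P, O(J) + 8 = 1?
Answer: -3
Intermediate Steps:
O(J) = -7 (O(J) = -8 + 1 = -7)
s = -12 (s = -15 + 3 = -12)
L(w) = -12/w
1/L(((3 - 1*0)*2)*z(O(6), 6)) = 1/(-12*1/(12*(3 - 1*0))) = 1/(-12*1/(12*(3 + 0))) = 1/(-12/((3*2)*6)) = 1/(-12/(6*6)) = 1/(-12/36) = 1/(-12*1/36) = 1/(-⅓) = -3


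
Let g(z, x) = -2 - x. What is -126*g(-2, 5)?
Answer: 882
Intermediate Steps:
-126*g(-2, 5) = -126*(-2 - 1*5) = -126*(-2 - 5) = -126*(-7) = 882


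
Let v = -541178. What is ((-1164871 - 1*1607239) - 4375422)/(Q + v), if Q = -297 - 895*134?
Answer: 7147532/661405 ≈ 10.807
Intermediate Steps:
Q = -120227 (Q = -297 - 119930 = -120227)
((-1164871 - 1*1607239) - 4375422)/(Q + v) = ((-1164871 - 1*1607239) - 4375422)/(-120227 - 541178) = ((-1164871 - 1607239) - 4375422)/(-661405) = (-2772110 - 4375422)*(-1/661405) = -7147532*(-1/661405) = 7147532/661405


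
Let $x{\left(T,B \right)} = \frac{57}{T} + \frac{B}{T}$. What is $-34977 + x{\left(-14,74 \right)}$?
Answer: $- \frac{489809}{14} \approx -34986.0$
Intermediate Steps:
$-34977 + x{\left(-14,74 \right)} = -34977 + \frac{57 + 74}{-14} = -34977 - \frac{131}{14} = - \frac{489809}{14}$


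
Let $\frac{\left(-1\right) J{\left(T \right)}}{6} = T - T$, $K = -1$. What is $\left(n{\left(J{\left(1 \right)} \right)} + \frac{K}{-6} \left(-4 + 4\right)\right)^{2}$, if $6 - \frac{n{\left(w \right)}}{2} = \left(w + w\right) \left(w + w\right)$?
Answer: $144$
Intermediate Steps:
$J{\left(T \right)} = 0$ ($J{\left(T \right)} = - 6 \left(T - T\right) = \left(-6\right) 0 = 0$)
$n{\left(w \right)} = 12 - 8 w^{2}$ ($n{\left(w \right)} = 12 - 2 \left(w + w\right) \left(w + w\right) = 12 - 2 \cdot 2 w 2 w = 12 - 2 \cdot 4 w^{2} = 12 - 8 w^{2}$)
$\left(n{\left(J{\left(1 \right)} \right)} + \frac{K}{-6} \left(-4 + 4\right)\right)^{2} = \left(\left(12 - 8 \cdot 0^{2}\right) + - \frac{1}{-6} \left(-4 + 4\right)\right)^{2} = \left(\left(12 - 0\right) + \left(-1\right) \left(- \frac{1}{6}\right) 0\right)^{2} = \left(\left(12 + 0\right) + \frac{1}{6} \cdot 0\right)^{2} = \left(12 + 0\right)^{2} = 12^{2} = 144$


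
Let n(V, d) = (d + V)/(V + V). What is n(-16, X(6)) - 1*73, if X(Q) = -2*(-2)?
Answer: -581/8 ≈ -72.625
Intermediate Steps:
X(Q) = 4
n(V, d) = (V + d)/(2*V) (n(V, d) = (V + d)/((2*V)) = (V + d)*(1/(2*V)) = (V + d)/(2*V))
n(-16, X(6)) - 1*73 = (1/2)*(-16 + 4)/(-16) - 1*73 = (1/2)*(-1/16)*(-12) - 73 = 3/8 - 73 = -581/8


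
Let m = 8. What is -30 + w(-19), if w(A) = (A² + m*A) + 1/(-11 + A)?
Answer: 5369/30 ≈ 178.97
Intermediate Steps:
w(A) = A² + 1/(-11 + A) + 8*A (w(A) = (A² + 8*A) + 1/(-11 + A) = A² + 1/(-11 + A) + 8*A)
-30 + w(-19) = -30 + (1 + (-19)³ - 88*(-19) - 3*(-19)²)/(-11 - 19) = -30 + (1 - 6859 + 1672 - 3*361)/(-30) = -30 - (1 - 6859 + 1672 - 1083)/30 = -30 - 1/30*(-6269) = -30 + 6269/30 = 5369/30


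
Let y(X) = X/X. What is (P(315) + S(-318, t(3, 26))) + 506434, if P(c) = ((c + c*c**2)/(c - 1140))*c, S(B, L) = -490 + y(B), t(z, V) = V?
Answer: -125710603/11 ≈ -1.1428e+7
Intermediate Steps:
y(X) = 1
S(B, L) = -489 (S(B, L) = -490 + 1 = -489)
P(c) = c*(c + c**3)/(-1140 + c) (P(c) = ((c + c**3)/(-1140 + c))*c = c*(c + c**3)/(-1140 + c))
(P(315) + S(-318, t(3, 26))) + 506434 = ((315**2 + 315**4)/(-1140 + 315) - 489) + 506434 = ((99225 + 9845600625)/(-825) - 489) + 506434 = (-1/825*9845699850 - 489) + 506434 = (-131275998/11 - 489) + 506434 = -131281377/11 + 506434 = -125710603/11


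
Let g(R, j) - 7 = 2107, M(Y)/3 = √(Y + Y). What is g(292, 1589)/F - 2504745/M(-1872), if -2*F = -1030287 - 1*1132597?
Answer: 1057/540721 + 278305*I*√26/104 ≈ 0.0019548 + 13645.0*I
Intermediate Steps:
M(Y) = 3*√2*√Y (M(Y) = 3*√(Y + Y) = 3*√(2*Y) = 3*(√2*√Y) = 3*√2*√Y)
F = 1081442 (F = -(-1030287 - 1*1132597)/2 = -(-1030287 - 1132597)/2 = -½*(-2162884) = 1081442)
g(R, j) = 2114 (g(R, j) = 7 + 2107 = 2114)
g(292, 1589)/F - 2504745/M(-1872) = 2114/1081442 - 2504745*(-I*√26/936) = 2114*(1/1081442) - 2504745*(-I*√26/936) = 1057/540721 - 2504745*(-I*√26/936) = 1057/540721 - (-278305)*I*√26/104 = 1057/540721 + 278305*I*√26/104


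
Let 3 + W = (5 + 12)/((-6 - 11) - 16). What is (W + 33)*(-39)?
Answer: -12649/11 ≈ -1149.9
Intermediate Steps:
W = -116/33 (W = -3 + (5 + 12)/((-6 - 11) - 16) = -3 + 17/(-17 - 16) = -3 + 17/(-33) = -3 + 17*(-1/33) = -3 - 17/33 = -116/33 ≈ -3.5152)
(W + 33)*(-39) = (-116/33 + 33)*(-39) = (973/33)*(-39) = -12649/11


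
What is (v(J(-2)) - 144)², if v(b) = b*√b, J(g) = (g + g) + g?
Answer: 20520 + 1728*I*√6 ≈ 20520.0 + 4232.7*I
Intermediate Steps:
J(g) = 3*g (J(g) = 2*g + g = 3*g)
v(b) = b^(3/2)
(v(J(-2)) - 144)² = ((3*(-2))^(3/2) - 144)² = ((-6)^(3/2) - 144)² = (-6*I*√6 - 144)² = (-144 - 6*I*√6)²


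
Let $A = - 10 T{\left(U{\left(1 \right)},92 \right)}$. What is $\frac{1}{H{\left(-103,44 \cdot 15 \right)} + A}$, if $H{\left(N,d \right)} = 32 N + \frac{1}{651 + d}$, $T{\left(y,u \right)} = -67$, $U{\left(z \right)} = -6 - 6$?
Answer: $- \frac{1311}{3442685} \approx -0.00038081$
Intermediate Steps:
$U{\left(z \right)} = -12$ ($U{\left(z \right)} = -6 - 6 = -12$)
$H{\left(N,d \right)} = \frac{1}{651 + d} + 32 N$
$A = 670$ ($A = \left(-10\right) \left(-67\right) = 670$)
$\frac{1}{H{\left(-103,44 \cdot 15 \right)} + A} = \frac{1}{\frac{1 + 20832 \left(-103\right) + 32 \left(-103\right) 44 \cdot 15}{651 + 44 \cdot 15} + 670} = \frac{1}{\frac{1 - 2145696 + 32 \left(-103\right) 660}{651 + 660} + 670} = \frac{1}{\frac{1 - 2145696 - 2175360}{1311} + 670} = \frac{1}{\frac{1}{1311} \left(-4321055\right) + 670} = \frac{1}{- \frac{4321055}{1311} + 670} = \frac{1}{- \frac{3442685}{1311}} = - \frac{1311}{3442685}$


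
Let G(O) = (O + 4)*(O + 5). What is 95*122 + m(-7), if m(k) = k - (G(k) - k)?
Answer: 11570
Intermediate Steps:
G(O) = (4 + O)*(5 + O)
m(k) = -20 - k² - 7*k (m(k) = k - ((20 + k² + 9*k) - k) = k - (20 + k² + 8*k) = k + (-20 - k² - 8*k) = -20 - k² - 7*k)
95*122 + m(-7) = 95*122 + (-20 - 1*(-7)² - 7*(-7)) = 11590 + (-20 - 1*49 + 49) = 11590 + (-20 - 49 + 49) = 11590 - 20 = 11570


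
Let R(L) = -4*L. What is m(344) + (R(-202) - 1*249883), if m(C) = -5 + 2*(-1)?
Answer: -249082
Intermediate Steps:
m(C) = -7 (m(C) = -5 - 2 = -7)
m(344) + (R(-202) - 1*249883) = -7 + (-4*(-202) - 1*249883) = -7 + (808 - 249883) = -7 - 249075 = -249082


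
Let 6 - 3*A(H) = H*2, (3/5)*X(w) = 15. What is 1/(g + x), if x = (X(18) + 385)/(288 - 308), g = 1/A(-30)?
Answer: -11/225 ≈ -0.048889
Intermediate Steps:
X(w) = 25 (X(w) = (5/3)*15 = 25)
A(H) = 2 - 2*H/3 (A(H) = 2 - H*2/3 = 2 - 2*H/3)
g = 1/22 (g = 1/(2 - ⅔*(-30)) = 1/(2 + 20) = 1/22 ≈ 0.045455)
x = -41/2 (x = (25 + 385)/(288 - 308) = 410/(-20) = 410*(-1/20) = -41/2 ≈ -20.500)
1/(g + x) = 1/(1/22 - 41/2) = 1/(-225/11) = -11/225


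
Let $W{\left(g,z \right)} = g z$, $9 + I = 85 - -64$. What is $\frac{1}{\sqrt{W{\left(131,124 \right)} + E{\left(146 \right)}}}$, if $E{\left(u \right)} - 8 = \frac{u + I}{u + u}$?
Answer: $\frac{\sqrt{346448510}}{2372935} \approx 0.0078439$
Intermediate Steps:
$I = 140$ ($I = -9 + \left(85 - -64\right) = -9 + \left(85 + 64\right) = -9 + 149 = 140$)
$E{\left(u \right)} = 8 + \frac{140 + u}{2 u}$ ($E{\left(u \right)} = 8 + \frac{u + 140}{u + u} = 8 + \frac{140 + u}{2 u}$)
$\frac{1}{\sqrt{W{\left(131,124 \right)} + E{\left(146 \right)}}} = \frac{1}{\sqrt{131 \cdot 124 + \left(\frac{17}{2} + \frac{70}{146}\right)}} = \frac{1}{\sqrt{16244 + \left(\frac{17}{2} + 70 \cdot \frac{1}{146}\right)}} = \frac{1}{\sqrt{16244 + \left(\frac{17}{2} + \frac{35}{73}\right)}} = \frac{1}{\sqrt{16244 + \frac{1311}{146}}} = \frac{1}{\sqrt{\frac{2372935}{146}}} = \frac{1}{\frac{1}{146} \sqrt{346448510}} = \frac{\sqrt{346448510}}{2372935}$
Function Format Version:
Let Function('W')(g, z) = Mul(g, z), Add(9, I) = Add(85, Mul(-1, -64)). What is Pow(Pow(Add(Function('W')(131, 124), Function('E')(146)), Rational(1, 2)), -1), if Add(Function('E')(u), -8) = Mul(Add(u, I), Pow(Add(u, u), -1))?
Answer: Mul(Rational(1, 2372935), Pow(346448510, Rational(1, 2))) ≈ 0.0078439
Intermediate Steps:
I = 140 (I = Add(-9, Add(85, Mul(-1, -64))) = Add(-9, Add(85, 64)) = Add(-9, 149) = 140)
Function('E')(u) = Add(8, Mul(Rational(1, 2), Pow(u, -1), Add(140, u))) (Function('E')(u) = Add(8, Mul(Add(u, 140), Pow(Add(u, u), -1))) = Add(8, Mul(Add(140, u), Pow(Mul(2, u), -1))) = Add(8, Mul(Add(140, u), Mul(Rational(1, 2), Pow(u, -1)))) = Add(8, Mul(Rational(1, 2), Pow(u, -1), Add(140, u))))
Pow(Pow(Add(Function('W')(131, 124), Function('E')(146)), Rational(1, 2)), -1) = Pow(Pow(Add(Mul(131, 124), Add(Rational(17, 2), Mul(70, Pow(146, -1)))), Rational(1, 2)), -1) = Pow(Pow(Add(16244, Add(Rational(17, 2), Mul(70, Rational(1, 146)))), Rational(1, 2)), -1) = Pow(Pow(Add(16244, Add(Rational(17, 2), Rational(35, 73))), Rational(1, 2)), -1) = Pow(Pow(Add(16244, Rational(1311, 146)), Rational(1, 2)), -1) = Pow(Pow(Rational(2372935, 146), Rational(1, 2)), -1) = Pow(Mul(Rational(1, 146), Pow(346448510, Rational(1, 2))), -1) = Mul(Rational(1, 2372935), Pow(346448510, Rational(1, 2)))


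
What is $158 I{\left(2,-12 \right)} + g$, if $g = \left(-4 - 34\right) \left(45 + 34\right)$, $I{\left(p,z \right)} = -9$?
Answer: $-4424$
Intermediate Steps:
$g = -3002$ ($g = \left(-38\right) 79 = -3002$)
$158 I{\left(2,-12 \right)} + g = 158 \left(-9\right) - 3002 = -1422 - 3002 = -4424$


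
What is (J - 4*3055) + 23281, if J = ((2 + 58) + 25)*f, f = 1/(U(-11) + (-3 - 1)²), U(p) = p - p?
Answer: 177061/16 ≈ 11066.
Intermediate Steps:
U(p) = 0
f = 1/16 (f = 1/(0 + (-3 - 1)²) = 1/(0 + (-4)²) = 1/(0 + 16) = 1/16 ≈ 0.062500)
J = 85/16 (J = ((2 + 58) + 25)*(1/16) = (60 + 25)*(1/16) = 85*(1/16) = 85/16 ≈ 5.3125)
(J - 4*3055) + 23281 = (85/16 - 4*3055) + 23281 = (85/16 - 12220) + 23281 = -195435/16 + 23281 = 177061/16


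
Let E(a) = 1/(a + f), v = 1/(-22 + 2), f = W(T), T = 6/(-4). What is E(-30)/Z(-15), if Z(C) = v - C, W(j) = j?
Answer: -40/18837 ≈ -0.0021235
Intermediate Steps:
T = -3/2 (T = 6*(-1/4) = -3/2 ≈ -1.5000)
f = -3/2 ≈ -1.5000
v = -1/20 (v = 1/(-20) = -1/20 ≈ -0.050000)
E(a) = 1/(-3/2 + a) (E(a) = 1/(a - 3/2) = 1/(-3/2 + a))
Z(C) = -1/20 - C
E(-30)/Z(-15) = (2/(-3 + 2*(-30)))/(-1/20 - 1*(-15)) = (2/(-3 - 60))/(-1/20 + 15) = (2/(-63))/(299/20) = (2*(-1/63))*(20/299) = -2/63*20/299 = -40/18837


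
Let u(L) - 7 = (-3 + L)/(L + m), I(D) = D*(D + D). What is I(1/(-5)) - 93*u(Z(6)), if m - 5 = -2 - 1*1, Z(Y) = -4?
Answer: -48821/50 ≈ -976.42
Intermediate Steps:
m = 2 (m = 5 + (-2 - 1*1) = 5 + (-2 - 1) = 5 - 3 = 2)
I(D) = 2*D² (I(D) = D*(2*D) = 2*D²)
u(L) = 7 + (-3 + L)/(2 + L) (u(L) = 7 + (-3 + L)/(L + 2) = 7 + (-3 + L)/(2 + L))
I(1/(-5)) - 93*u(Z(6)) = 2*(1/(-5))² - 93*(11 + 8*(-4))/(2 - 4) = 2*(-⅕)² - 93*(11 - 32)/(-2) = 2*(1/25) - (-93)*(-21)/2 = 2/25 - 93*21/2 = 2/25 - 1953/2 = -48821/50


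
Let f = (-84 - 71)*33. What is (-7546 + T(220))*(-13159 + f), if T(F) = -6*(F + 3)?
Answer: 162346216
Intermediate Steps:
T(F) = -18 - 6*F (T(F) = -6*(3 + F) = -18 - 6*F)
f = -5115 (f = -155*33 = -5115)
(-7546 + T(220))*(-13159 + f) = (-7546 + (-18 - 6*220))*(-13159 - 5115) = (-7546 + (-18 - 1320))*(-18274) = (-7546 - 1338)*(-18274) = -8884*(-18274) = 162346216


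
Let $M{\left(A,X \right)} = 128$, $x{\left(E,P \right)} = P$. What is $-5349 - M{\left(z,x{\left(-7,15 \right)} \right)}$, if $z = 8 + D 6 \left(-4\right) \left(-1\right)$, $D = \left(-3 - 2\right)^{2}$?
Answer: $-5477$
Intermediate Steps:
$D = 25$ ($D = \left(-5\right)^{2} = 25$)
$z = 608$ ($z = 8 + 25 \cdot 6 \left(-4\right) \left(-1\right) = 8 + 25 \left(\left(-24\right) \left(-1\right)\right) = 8 + 25 \cdot 24 = 8 + 600 = 608$)
$-5349 - M{\left(z,x{\left(-7,15 \right)} \right)} = -5349 - 128 = -5477$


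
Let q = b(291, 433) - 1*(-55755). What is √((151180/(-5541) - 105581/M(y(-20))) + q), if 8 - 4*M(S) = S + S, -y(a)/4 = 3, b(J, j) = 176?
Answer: √20979063876774/22164 ≈ 206.65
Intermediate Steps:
y(a) = -12 (y(a) = -4*3 = -12)
M(S) = 2 - S/2 (M(S) = 2 - (S + S)/4 = 2 - S/2)
q = 55931 (q = 176 - 1*(-55755) = 176 + 55755 = 55931)
√((151180/(-5541) - 105581/M(y(-20))) + q) = √((151180/(-5541) - 105581/(2 - ½*(-12))) + 55931) = √((151180*(-1/5541) - 105581/(2 + 6)) + 55931) = √((-151180/5541 - 105581/8) + 55931) = √(-586233761/44328 + 55931) = √(1893075607/44328) = √20979063876774/22164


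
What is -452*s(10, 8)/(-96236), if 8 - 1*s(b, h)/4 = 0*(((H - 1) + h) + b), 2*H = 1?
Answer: 3616/24059 ≈ 0.15030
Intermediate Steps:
H = 1/2 (H = (1/2)*1 = 1/2 ≈ 0.50000)
s(b, h) = 32 (s(b, h) = 32 - 0*(((1/2 - 1) + h) + b) = 32 - 0*((-1/2 + h) + b) = 32 - 0*(-1/2 + b + h) = 32 - 4*0 = 32 + 0 = 32)
-452*s(10, 8)/(-96236) = -452*32/(-96236) = -14464*(-1/96236) = 3616/24059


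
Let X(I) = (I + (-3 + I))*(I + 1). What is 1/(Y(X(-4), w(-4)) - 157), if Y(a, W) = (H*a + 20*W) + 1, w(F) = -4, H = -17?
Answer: -1/797 ≈ -0.0012547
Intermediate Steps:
X(I) = (1 + I)*(-3 + 2*I) (X(I) = (-3 + 2*I)*(1 + I) = (1 + I)*(-3 + 2*I))
Y(a, W) = 1 - 17*a + 20*W (Y(a, W) = (-17*a + 20*W) + 1 = 1 - 17*a + 20*W)
1/(Y(X(-4), w(-4)) - 157) = 1/((1 - 17*(-3 - 1*(-4) + 2*(-4)**2) + 20*(-4)) - 157) = 1/((1 - 17*(-3 + 4 + 2*16) - 80) - 157) = 1/((1 - 17*(-3 + 4 + 32) - 80) - 157) = 1/((1 - 17*33 - 80) - 157) = 1/((1 - 561 - 80) - 157) = 1/(-640 - 157) = 1/(-797) = -1/797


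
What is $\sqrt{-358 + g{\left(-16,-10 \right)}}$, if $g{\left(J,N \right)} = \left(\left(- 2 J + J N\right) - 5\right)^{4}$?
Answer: $129 \sqrt{73483} \approx 34969.0$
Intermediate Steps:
$g{\left(J,N \right)} = \left(-5 - 2 J + J N\right)^{4}$
$\sqrt{-358 + g{\left(-16,-10 \right)}} = \sqrt{-358 + \left(5 + 2 \left(-16\right) - \left(-16\right) \left(-10\right)\right)^{4}} = \sqrt{-358 + \left(5 - 32 - 160\right)^{4}} = \sqrt{-358 + \left(-187\right)^{4}} = \sqrt{-358 + 1222830961} = \sqrt{1222830603} = 129 \sqrt{73483}$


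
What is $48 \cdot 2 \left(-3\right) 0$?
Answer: $0$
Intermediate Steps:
$48 \cdot 2 \left(-3\right) 0 = 48 \left(\left(-6\right) 0\right) = 48 \cdot 0 = 0$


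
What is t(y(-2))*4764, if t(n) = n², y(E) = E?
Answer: 19056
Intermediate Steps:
t(y(-2))*4764 = (-2)²*4764 = 4*4764 = 19056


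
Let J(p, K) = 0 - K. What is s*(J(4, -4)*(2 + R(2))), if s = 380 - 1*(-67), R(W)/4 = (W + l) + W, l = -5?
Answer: -3576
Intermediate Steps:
R(W) = -20 + 8*W (R(W) = 4*((W - 5) + W) = 4*((-5 + W) + W) = 4*(-5 + 2*W) = -20 + 8*W)
J(p, K) = -K
s = 447 (s = 380 + 67 = 447)
s*(J(4, -4)*(2 + R(2))) = 447*((-1*(-4))*(2 + (-20 + 8*2))) = 447*(4*(2 + (-20 + 16))) = 447*(4*(2 - 4)) = 447*(4*(-2)) = 447*(-8) = -3576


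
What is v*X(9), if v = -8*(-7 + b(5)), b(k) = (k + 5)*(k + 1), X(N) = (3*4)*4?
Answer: -20352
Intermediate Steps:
X(N) = 48 (X(N) = 12*4 = 48)
b(k) = (1 + k)*(5 + k) (b(k) = (5 + k)*(1 + k) = (1 + k)*(5 + k))
v = -424 (v = -8*(-7 + (5 + 5² + 6*5)) = -8*(-7 + (5 + 25 + 30)) = -8*(-7 + 60) = -8*53 = -424)
v*X(9) = -424*48 = -20352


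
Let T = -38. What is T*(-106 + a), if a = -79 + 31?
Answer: 5852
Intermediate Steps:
a = -48
T*(-106 + a) = -38*(-106 - 48) = -38*(-154) = 5852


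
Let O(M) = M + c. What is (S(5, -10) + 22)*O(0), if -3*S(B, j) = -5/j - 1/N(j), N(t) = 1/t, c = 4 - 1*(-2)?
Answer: 111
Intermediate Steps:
c = 6 (c = 4 + 2 = 6)
O(M) = 6 + M (O(M) = M + 6 = 6 + M)
S(B, j) = j/3 + 5/(3*j) (S(B, j) = -(-5/j - 1/(1/j))/3 = -(-5/j - j)/3 = -(-j - 5/j)/3 = j/3 + 5/(3*j))
(S(5, -10) + 22)*O(0) = ((⅓)*(5 + (-10)²)/(-10) + 22)*(6 + 0) = ((⅓)*(-⅒)*(5 + 100) + 22)*6 = ((⅓)*(-⅒)*105 + 22)*6 = (-7/2 + 22)*6 = (37/2)*6 = 111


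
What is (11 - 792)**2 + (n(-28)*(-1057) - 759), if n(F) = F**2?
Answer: -219486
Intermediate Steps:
(11 - 792)**2 + (n(-28)*(-1057) - 759) = (11 - 792)**2 + ((-28)**2*(-1057) - 759) = (-781)**2 + (784*(-1057) - 759) = 609961 + (-828688 - 759) = 609961 - 829447 = -219486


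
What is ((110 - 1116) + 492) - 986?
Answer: -1500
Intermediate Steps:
((110 - 1116) + 492) - 986 = (-1006 + 492) - 986 = -514 - 986 = -1500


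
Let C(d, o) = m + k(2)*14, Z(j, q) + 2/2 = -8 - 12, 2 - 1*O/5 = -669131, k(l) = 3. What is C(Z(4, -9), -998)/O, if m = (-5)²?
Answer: 67/3345665 ≈ 2.0026e-5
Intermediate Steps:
m = 25
O = 3345665 (O = 10 - 5*(-669131) = 10 + 3345655 = 3345665)
Z(j, q) = -21 (Z(j, q) = -1 + (-8 - 12) = -1 - 20 = -21)
C(d, o) = 67 (C(d, o) = 25 + 3*14 = 25 + 42 = 67)
C(Z(4, -9), -998)/O = 67/3345665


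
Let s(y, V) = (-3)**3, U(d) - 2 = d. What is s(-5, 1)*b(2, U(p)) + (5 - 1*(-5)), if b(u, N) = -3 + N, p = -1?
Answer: 64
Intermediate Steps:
U(d) = 2 + d
s(y, V) = -27
s(-5, 1)*b(2, U(p)) + (5 - 1*(-5)) = -27*(-3 + (2 - 1)) + (5 - 1*(-5)) = -27*(-3 + 1) + (5 + 5) = -27*(-2) + 10 = 54 + 10 = 64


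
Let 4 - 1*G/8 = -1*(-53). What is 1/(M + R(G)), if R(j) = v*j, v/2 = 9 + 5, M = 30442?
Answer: 1/19466 ≈ 5.1372e-5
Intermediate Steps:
v = 28 (v = 2*(9 + 5) = 2*14 = 28)
G = -392 (G = 32 - (-8)*(-53) = 32 - 8*53 = 32 - 424 = -392)
R(j) = 28*j
1/(M + R(G)) = 1/(30442 + 28*(-392)) = 1/(30442 - 10976) = 1/19466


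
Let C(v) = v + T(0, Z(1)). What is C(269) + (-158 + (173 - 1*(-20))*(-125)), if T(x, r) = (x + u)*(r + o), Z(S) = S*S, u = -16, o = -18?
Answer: -23742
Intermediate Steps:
Z(S) = S**2
T(x, r) = (-18 + r)*(-16 + x) (T(x, r) = (x - 16)*(r - 18) = (-16 + x)*(-18 + r) = (-18 + r)*(-16 + x))
C(v) = 272 + v (C(v) = v + (288 - 18*0 - 16*1**2 + 1**2*0) = v + (288 + 0 - 16*1 + 1*0) = v + (288 + 0 - 16 + 0) = v + 272 = 272 + v)
C(269) + (-158 + (173 - 1*(-20))*(-125)) = (272 + 269) + (-158 + (173 - 1*(-20))*(-125)) = 541 + (-158 + (173 + 20)*(-125)) = 541 + (-158 + 193*(-125)) = 541 + (-158 - 24125) = 541 - 24283 = -23742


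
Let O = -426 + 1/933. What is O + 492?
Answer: 61579/933 ≈ 66.001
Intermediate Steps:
O = -397457/933 (O = -426 + 1/933 = -397457/933 ≈ -426.00)
O + 492 = -397457/933 + 492 = 61579/933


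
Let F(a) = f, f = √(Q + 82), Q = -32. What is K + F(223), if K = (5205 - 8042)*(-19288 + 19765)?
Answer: -1353249 + 5*√2 ≈ -1.3532e+6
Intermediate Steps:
f = 5*√2 (f = √(-32 + 82) = √50 = 5*√2 ≈ 7.0711)
F(a) = 5*√2
K = -1353249 (K = -2837*477 = -1353249)
K + F(223) = -1353249 + 5*√2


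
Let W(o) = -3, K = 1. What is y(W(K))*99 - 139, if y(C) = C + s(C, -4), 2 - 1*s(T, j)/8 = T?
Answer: 3524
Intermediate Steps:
s(T, j) = 16 - 8*T
y(C) = 16 - 7*C (y(C) = C + (16 - 8*C) = 16 - 7*C)
y(W(K))*99 - 139 = (16 - 7*(-3))*99 - 139 = (16 + 21)*99 - 139 = 37*99 - 139 = 3663 - 139 = 3524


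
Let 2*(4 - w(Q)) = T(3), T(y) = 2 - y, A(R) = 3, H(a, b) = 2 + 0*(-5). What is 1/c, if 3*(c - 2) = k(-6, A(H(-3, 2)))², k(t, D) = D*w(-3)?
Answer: 4/251 ≈ 0.015936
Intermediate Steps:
H(a, b) = 2 (H(a, b) = 2 + 0 = 2)
w(Q) = 9/2 (w(Q) = 4 - (2 - 1*3)/2 = 4 - (2 - 3)/2 = 4 - ½*(-1) = 4 + ½ = 9/2)
k(t, D) = 9*D/2 (k(t, D) = D*(9/2) = 9*D/2)
c = 251/4 (c = 2 + ((9/2)*3)²/3 = 2 + (27/2)²/3 = 2 + (⅓)*(729/4) = 2 + 243/4 = 251/4 ≈ 62.750)
1/c = 1/(251/4) = 4/251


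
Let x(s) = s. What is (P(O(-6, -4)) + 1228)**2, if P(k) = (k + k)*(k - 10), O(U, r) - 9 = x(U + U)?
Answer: 1705636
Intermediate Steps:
O(U, r) = 9 + 2*U (O(U, r) = 9 + (U + U) = 9 + 2*U)
P(k) = 2*k*(-10 + k) (P(k) = (2*k)*(-10 + k) = 2*k*(-10 + k))
(P(O(-6, -4)) + 1228)**2 = (2*(9 + 2*(-6))*(-10 + (9 + 2*(-6))) + 1228)**2 = (2*(9 - 12)*(-10 + (9 - 12)) + 1228)**2 = (2*(-3)*(-10 - 3) + 1228)**2 = (2*(-3)*(-13) + 1228)**2 = (78 + 1228)**2 = 1306**2 = 1705636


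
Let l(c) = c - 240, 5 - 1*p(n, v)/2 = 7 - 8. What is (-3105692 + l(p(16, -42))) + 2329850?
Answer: -776070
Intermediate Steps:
p(n, v) = 12 (p(n, v) = 10 - 2*(7 - 8) = 10 - 2*(-1) = 10 + 2 = 12)
l(c) = -240 + c
(-3105692 + l(p(16, -42))) + 2329850 = (-3105692 + (-240 + 12)) + 2329850 = (-3105692 - 228) + 2329850 = -3105920 + 2329850 = -776070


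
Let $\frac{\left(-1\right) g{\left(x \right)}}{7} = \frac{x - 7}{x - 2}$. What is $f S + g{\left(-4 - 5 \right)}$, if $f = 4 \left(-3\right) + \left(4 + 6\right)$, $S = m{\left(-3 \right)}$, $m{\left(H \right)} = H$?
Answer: $- \frac{46}{11} \approx -4.1818$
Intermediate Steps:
$S = -3$
$g{\left(x \right)} = - \frac{7 \left(-7 + x\right)}{-2 + x}$ ($g{\left(x \right)} = - 7 \frac{x - 7}{x - 2} = - 7 \frac{-7 + x}{-2 + x} = - \frac{7 \left(-7 + x\right)}{-2 + x}$)
$f = -2$ ($f = -12 + 10 = -2$)
$f S + g{\left(-4 - 5 \right)} = \left(-2\right) \left(-3\right) + \frac{7 \left(7 - \left(-4 - 5\right)\right)}{-2 - 9} = 6 + \frac{7 \left(7 - -9\right)}{-2 - 9} = 6 + \frac{7 \left(7 + 9\right)}{-11} = 6 + 7 \left(- \frac{1}{11}\right) 16 = 6 - \frac{112}{11} = - \frac{46}{11}$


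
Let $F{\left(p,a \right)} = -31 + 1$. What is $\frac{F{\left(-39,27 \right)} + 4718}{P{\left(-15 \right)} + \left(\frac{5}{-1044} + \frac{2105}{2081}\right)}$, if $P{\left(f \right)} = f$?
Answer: $- \frac{10184980032}{30401245} \approx -335.02$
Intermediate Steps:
$F{\left(p,a \right)} = -30$
$\frac{F{\left(-39,27 \right)} + 4718}{P{\left(-15 \right)} + \left(\frac{5}{-1044} + \frac{2105}{2081}\right)} = \frac{-30 + 4718}{-15 + \left(\frac{5}{-1044} + \frac{2105}{2081}\right)} = \frac{4688}{-15 + \left(5 \left(- \frac{1}{1044}\right) + 2105 \cdot \frac{1}{2081}\right)} = \frac{4688}{-15 + \left(- \frac{5}{1044} + \frac{2105}{2081}\right)} = \frac{4688}{-15 + \frac{2187215}{2172564}} = \frac{4688}{- \frac{30401245}{2172564}} = 4688 \left(- \frac{2172564}{30401245}\right) = - \frac{10184980032}{30401245}$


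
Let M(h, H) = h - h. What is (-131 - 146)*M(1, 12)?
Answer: 0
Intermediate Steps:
M(h, H) = 0
(-131 - 146)*M(1, 12) = (-131 - 146)*0 = -277*0 = 0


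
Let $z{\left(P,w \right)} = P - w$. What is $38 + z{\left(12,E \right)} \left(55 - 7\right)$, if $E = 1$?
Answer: $566$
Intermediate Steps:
$38 + z{\left(12,E \right)} \left(55 - 7\right) = 38 + \left(12 - 1\right) \left(55 - 7\right) = 38 + \left(12 - 1\right) 48 = 38 + 11 \cdot 48 = 38 + 528 = 566$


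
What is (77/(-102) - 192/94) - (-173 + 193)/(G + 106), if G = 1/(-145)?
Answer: -520133/174182 ≈ -2.9861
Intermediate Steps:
G = -1/145 ≈ -0.0068966
(77/(-102) - 192/94) - (-173 + 193)/(G + 106) = (77/(-102) - 192/94) - (-173 + 193)/(-1/145 + 106) = (77*(-1/102) - 192*1/94) - 20/15369/145 = (-77/102 - 96/47) - 20*145/15369 = -13411/4794 - 1*2900/15369 = -13411/4794 - 2900/15369 = -520133/174182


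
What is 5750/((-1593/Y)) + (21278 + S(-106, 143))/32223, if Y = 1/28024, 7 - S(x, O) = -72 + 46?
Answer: 158530887317/239751106956 ≈ 0.66123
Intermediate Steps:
S(x, O) = 33 (S(x, O) = 7 - (-72 + 46) = 7 - 1*(-26) = 7 + 26 = 33)
Y = 1/28024 ≈ 3.5684e-5
5750/((-1593/Y)) + (21278 + S(-106, 143))/32223 = 5750/((-1593/1/28024)) + (21278 + 33)/32223 = 5750/((-1593*28024)) + 21311*(1/32223) = 5750/(-44642232) + 21311/32223 = 5750*(-1/44642232) + 21311/32223 = -2875/22321116 + 21311/32223 = 158530887317/239751106956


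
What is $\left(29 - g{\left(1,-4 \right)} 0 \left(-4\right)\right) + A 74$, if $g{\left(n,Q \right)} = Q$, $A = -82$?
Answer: $-6039$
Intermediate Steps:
$\left(29 - g{\left(1,-4 \right)} 0 \left(-4\right)\right) + A 74 = \left(29 - \left(-4\right) 0 \left(-4\right)\right) - 6068 = \left(29 - 0 \left(-4\right)\right) - 6068 = \left(29 - 0\right) - 6068 = \left(29 + 0\right) - 6068 = 29 - 6068 = -6039$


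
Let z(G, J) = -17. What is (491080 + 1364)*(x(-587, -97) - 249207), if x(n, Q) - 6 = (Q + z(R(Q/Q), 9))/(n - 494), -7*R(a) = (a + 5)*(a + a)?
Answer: -132657601622148/1081 ≈ -1.2272e+11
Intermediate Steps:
R(a) = -2*a*(5 + a)/7 (R(a) = -(a + 5)*(a + a)/7 = -(5 + a)*2*a/7 = -2*a*(5 + a)/7)
x(n, Q) = 6 + (-17 + Q)/(-494 + n) (x(n, Q) = 6 + (Q - 17)/(n - 494) = 6 + (-17 + Q)/(-494 + n))
(491080 + 1364)*(x(-587, -97) - 249207) = (491080 + 1364)*((-2981 - 97 + 6*(-587))/(-494 - 587) - 249207) = 492444*((-2981 - 97 - 3522)/(-1081) - 249207) = 492444*(-1/1081*(-6600) - 249207) = 492444*(6600/1081 - 249207) = 492444*(-269386167/1081) = -132657601622148/1081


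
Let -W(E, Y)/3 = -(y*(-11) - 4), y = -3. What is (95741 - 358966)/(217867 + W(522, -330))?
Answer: -263225/217954 ≈ -1.2077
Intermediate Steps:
W(E, Y) = 87 (W(E, Y) = -(-3)*(-3*(-11) - 4) = -(-3)*(33 - 4) = -(-3)*29 = -3*(-29) = 87)
(95741 - 358966)/(217867 + W(522, -330)) = (95741 - 358966)/(217867 + 87) = -263225/217954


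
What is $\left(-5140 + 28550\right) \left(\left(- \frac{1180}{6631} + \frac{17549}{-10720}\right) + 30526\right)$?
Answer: $\frac{5079480579539641}{7108432} \approx 7.1457 \cdot 10^{8}$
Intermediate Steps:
$\left(-5140 + 28550\right) \left(\left(- \frac{1180}{6631} + \frac{17549}{-10720}\right) + 30526\right) = 23410 \left(\left(\left(-1180\right) \frac{1}{6631} + 17549 \left(- \frac{1}{10720}\right)\right) + 30526\right) = 23410 \left(\left(- \frac{1180}{6631} - \frac{17549}{10720}\right) + 30526\right) = 23410 \left(- \frac{129017019}{71084320} + 30526\right) = 23410 \cdot \frac{2169790935301}{71084320} = \frac{5079480579539641}{7108432}$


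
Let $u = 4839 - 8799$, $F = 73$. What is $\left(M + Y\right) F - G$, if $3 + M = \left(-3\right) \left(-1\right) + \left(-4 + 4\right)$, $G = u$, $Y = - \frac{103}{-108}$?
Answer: $\frac{435199}{108} \approx 4029.6$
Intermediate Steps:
$Y = \frac{103}{108}$ ($Y = \left(-103\right) \left(- \frac{1}{108}\right) = \frac{103}{108} \approx 0.9537$)
$u = -3960$
$G = -3960$
$M = 0$ ($M = -3 + \left(\left(-3\right) \left(-1\right) + \left(-4 + 4\right)\right) = -3 + \left(3 + 0\right) = -3 + 3 = 0$)
$\left(M + Y\right) F - G = \left(0 + \frac{103}{108}\right) 73 - -3960 = \frac{103}{108} \cdot 73 + 3960 = \frac{7519}{108} + 3960 = \frac{435199}{108}$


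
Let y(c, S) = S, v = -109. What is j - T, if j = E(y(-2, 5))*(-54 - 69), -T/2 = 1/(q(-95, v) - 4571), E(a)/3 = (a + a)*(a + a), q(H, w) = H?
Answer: -86087701/2333 ≈ -36900.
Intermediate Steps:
E(a) = 12*a² (E(a) = 3*((a + a)*(a + a)) = 3*((2*a)*(2*a)) = 3*(4*a²) = 12*a²)
T = 1/2333 (T = -2/(-95 - 4571) = -2/(-4666) = -2*(-1/4666) = 1/2333 ≈ 0.00042863)
j = -36900 (j = (12*5²)*(-54 - 69) = (12*25)*(-123) = 300*(-123) = -36900)
j - T = -36900 - 1*1/2333 = -36900 - 1/2333 = -86087701/2333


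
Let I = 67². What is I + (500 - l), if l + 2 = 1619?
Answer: 3372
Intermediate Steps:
l = 1617 (l = -2 + 1619 = 1617)
I = 4489
I + (500 - l) = 4489 + (500 - 1*1617) = 4489 + (500 - 1617) = 4489 - 1117 = 3372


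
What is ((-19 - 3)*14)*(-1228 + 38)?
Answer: 366520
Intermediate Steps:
((-19 - 3)*14)*(-1228 + 38) = -22*14*(-1190) = -308*(-1190) = 366520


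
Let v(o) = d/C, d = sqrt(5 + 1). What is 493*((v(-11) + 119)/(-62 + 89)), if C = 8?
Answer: 58667/27 + 493*sqrt(6)/216 ≈ 2178.4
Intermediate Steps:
d = sqrt(6) ≈ 2.4495
v(o) = sqrt(6)/8
493*((v(-11) + 119)/(-62 + 89)) = 493*((sqrt(6)/8 + 119)/(-62 + 89)) = 493*((119 + sqrt(6)/8)/27) = 493*((119 + sqrt(6)/8)*(1/27)) = 493*(119/27 + sqrt(6)/216) = 58667/27 + 493*sqrt(6)/216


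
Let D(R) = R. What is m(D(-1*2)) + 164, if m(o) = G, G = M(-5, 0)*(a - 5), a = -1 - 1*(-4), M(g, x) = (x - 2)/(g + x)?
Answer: 816/5 ≈ 163.20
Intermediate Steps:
M(g, x) = (-2 + x)/(g + x)
a = 3 (a = -1 + 4 = 3)
G = -⅘ (G = ((-2 + 0)/(-5 + 0))*(3 - 5) = (-2/(-5))*(-2) = -⅕*(-2)*(-2) = (⅖)*(-2) = -⅘ ≈ -0.80000)
m(o) = -⅘
m(D(-1*2)) + 164 = -⅘ + 164 = 816/5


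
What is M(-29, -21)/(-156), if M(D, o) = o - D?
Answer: -2/39 ≈ -0.051282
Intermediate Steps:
M(-29, -21)/(-156) = (-21 - 1*(-29))/(-156) = (-21 + 29)*(-1/156) = 8*(-1/156) = -2/39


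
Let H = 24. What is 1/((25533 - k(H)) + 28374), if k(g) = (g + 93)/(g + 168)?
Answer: 64/3450009 ≈ 1.8551e-5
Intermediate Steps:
k(g) = (93 + g)/(168 + g)
1/((25533 - k(H)) + 28374) = 1/((25533 - (93 + 24)/(168 + 24)) + 28374) = 1/((25533 - 117/192) + 28374) = 1/((25533 - 1*39/64) + 28374) = 1/((25533 - 39/64) + 28374) = 1/(1634073/64 + 28374) = 1/(3450009/64) = 64/3450009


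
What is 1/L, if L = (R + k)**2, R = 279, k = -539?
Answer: 1/67600 ≈ 1.4793e-5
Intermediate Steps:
L = 67600 (L = (279 - 539)**2 = (-260)**2 = 67600)
1/L = 1/67600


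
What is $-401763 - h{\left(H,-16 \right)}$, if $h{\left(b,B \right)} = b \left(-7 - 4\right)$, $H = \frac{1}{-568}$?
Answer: $- \frac{228201395}{568} \approx -4.0176 \cdot 10^{5}$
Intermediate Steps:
$H = - \frac{1}{568} \approx -0.0017606$
$h{\left(b,B \right)} = - 11 b$ ($h{\left(b,B \right)} = b \left(-11\right) = - 11 b$)
$-401763 - h{\left(H,-16 \right)} = -401763 - \left(-11\right) \left(- \frac{1}{568}\right) = -401763 - \frac{11}{568} = - \frac{228201395}{568}$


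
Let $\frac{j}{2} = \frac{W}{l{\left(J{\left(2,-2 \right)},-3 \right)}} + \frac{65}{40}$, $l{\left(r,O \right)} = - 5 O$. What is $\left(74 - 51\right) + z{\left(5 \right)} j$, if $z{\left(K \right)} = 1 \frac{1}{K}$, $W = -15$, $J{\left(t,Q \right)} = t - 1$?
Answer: $\frac{93}{4} \approx 23.25$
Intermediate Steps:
$J{\left(t,Q \right)} = -1 + t$
$z{\left(K \right)} = \frac{1}{K}$
$j = \frac{5}{4}$ ($j = 2 \left(- \frac{15}{\left(-5\right) \left(-3\right)} + \frac{65}{40}\right) = 2 \left(- \frac{15}{15} + 65 \cdot \frac{1}{40}\right) = 2 \left(\left(-15\right) \frac{1}{15} + \frac{13}{8}\right) = 2 \left(-1 + \frac{13}{8}\right) = 2 \cdot \frac{5}{8} = \frac{5}{4} \approx 1.25$)
$\left(74 - 51\right) + z{\left(5 \right)} j = \left(74 - 51\right) + \frac{1}{5} \cdot \frac{5}{4} = 23 + \frac{1}{5} \cdot \frac{5}{4} = 23 + \frac{1}{4} = \frac{93}{4}$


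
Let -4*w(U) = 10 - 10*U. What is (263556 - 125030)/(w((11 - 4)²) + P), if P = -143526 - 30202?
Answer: -69263/86804 ≈ -0.79792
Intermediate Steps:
P = -173728
w(U) = -5/2 + 5*U/2 (w(U) = -(10 - 10*U)/4 = -5/2 + 5*U/2)
(263556 - 125030)/(w((11 - 4)²) + P) = (263556 - 125030)/((-5/2 + 5*(11 - 4)²/2) - 173728) = 138526/((-5/2 + (5/2)*7²) - 173728) = 138526/((-5/2 + (5/2)*49) - 173728) = 138526/((-5/2 + 245/2) - 173728) = 138526/(120 - 173728) = 138526/(-173608) = 138526*(-1/173608) = -69263/86804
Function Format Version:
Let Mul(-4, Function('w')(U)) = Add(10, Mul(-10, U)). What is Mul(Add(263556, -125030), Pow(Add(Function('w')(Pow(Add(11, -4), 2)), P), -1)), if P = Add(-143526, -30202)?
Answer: Rational(-69263, 86804) ≈ -0.79792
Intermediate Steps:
P = -173728
Function('w')(U) = Add(Rational(-5, 2), Mul(Rational(5, 2), U)) (Function('w')(U) = Mul(Rational(-1, 4), Add(10, Mul(-10, U))) = Add(Rational(-5, 2), Mul(Rational(5, 2), U)))
Mul(Add(263556, -125030), Pow(Add(Function('w')(Pow(Add(11, -4), 2)), P), -1)) = Mul(Add(263556, -125030), Pow(Add(Add(Rational(-5, 2), Mul(Rational(5, 2), Pow(Add(11, -4), 2))), -173728), -1)) = Mul(138526, Pow(Add(Add(Rational(-5, 2), Mul(Rational(5, 2), Pow(7, 2))), -173728), -1)) = Mul(138526, Pow(Add(Add(Rational(-5, 2), Mul(Rational(5, 2), 49)), -173728), -1)) = Mul(138526, Pow(Add(Add(Rational(-5, 2), Rational(245, 2)), -173728), -1)) = Mul(138526, Pow(Add(120, -173728), -1)) = Mul(138526, Pow(-173608, -1)) = Mul(138526, Rational(-1, 173608)) = Rational(-69263, 86804)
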